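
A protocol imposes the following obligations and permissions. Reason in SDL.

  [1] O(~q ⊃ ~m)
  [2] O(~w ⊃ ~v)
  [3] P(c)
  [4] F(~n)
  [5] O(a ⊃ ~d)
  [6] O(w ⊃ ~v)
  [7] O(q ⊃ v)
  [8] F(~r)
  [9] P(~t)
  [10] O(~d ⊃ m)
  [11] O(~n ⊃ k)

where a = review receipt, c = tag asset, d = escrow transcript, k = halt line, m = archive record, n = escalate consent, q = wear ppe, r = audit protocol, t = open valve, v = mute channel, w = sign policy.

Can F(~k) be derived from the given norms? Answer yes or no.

Premise 11 is O(~n ⊃ k), but O(~n) is not derivable from the premises, so it does not yield O(k).
No other premise forces O(k). An ideal world satisfying every premise can still have ~k true, so F(~k) is not derivable.

No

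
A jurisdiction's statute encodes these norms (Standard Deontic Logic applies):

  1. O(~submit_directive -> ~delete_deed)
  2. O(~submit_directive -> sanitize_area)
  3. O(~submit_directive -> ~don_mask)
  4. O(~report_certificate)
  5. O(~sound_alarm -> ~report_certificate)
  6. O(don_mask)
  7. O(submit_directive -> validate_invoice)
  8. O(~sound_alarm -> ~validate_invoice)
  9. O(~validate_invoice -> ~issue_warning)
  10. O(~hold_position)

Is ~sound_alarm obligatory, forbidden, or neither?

Forbidden

Premise 6 states O(don_mask) outright.
The contrapositive of premise 3 (O(~submit_directive -> ~don_mask)) is O(don_mask -> submit_directive), and O(don_mask) is already established, so O(submit_directive).
From O(submit_directive) and premise 7, O(submit_directive -> validate_invoice), we obtain O(validate_invoice).
Premise 8, O(~sound_alarm -> ~validate_invoice), contraposes to O(validate_invoice -> sound_alarm); with O(validate_invoice) we get O(sound_alarm).
Premises 1, 2, 4, 5, 9, 10 do not contribute to this derivation.
Thus O(sound_alarm), which is F(~sound_alarm): ~sound_alarm is forbidden.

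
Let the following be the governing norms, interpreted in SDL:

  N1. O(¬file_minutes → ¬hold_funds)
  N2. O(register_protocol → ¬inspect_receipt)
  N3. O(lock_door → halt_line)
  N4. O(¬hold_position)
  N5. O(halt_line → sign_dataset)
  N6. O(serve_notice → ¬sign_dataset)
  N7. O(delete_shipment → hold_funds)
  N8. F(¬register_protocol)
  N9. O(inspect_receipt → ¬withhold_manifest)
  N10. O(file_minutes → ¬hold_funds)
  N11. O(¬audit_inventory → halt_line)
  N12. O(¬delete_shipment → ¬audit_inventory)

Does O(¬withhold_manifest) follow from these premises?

No

Premise 9 is O(inspect_receipt → ¬withhold_manifest), but O(inspect_receipt) is not derivable from the premises, so it does not yield O(¬withhold_manifest).
No other premise forces O(¬withhold_manifest). An ideal world satisfying every premise can still have ¬withhold_manifest false, so O(¬withhold_manifest) is not derivable.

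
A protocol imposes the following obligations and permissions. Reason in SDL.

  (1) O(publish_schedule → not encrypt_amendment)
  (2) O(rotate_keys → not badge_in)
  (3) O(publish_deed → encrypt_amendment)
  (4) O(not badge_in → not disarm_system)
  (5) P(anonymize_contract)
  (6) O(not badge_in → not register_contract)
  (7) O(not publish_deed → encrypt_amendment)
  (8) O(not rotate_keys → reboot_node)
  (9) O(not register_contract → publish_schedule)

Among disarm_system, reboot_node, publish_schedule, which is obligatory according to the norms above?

reboot_node

Premises 3 and 7 cover both cases: O(publish_deed → encrypt_amendment) and O(not publish_deed → encrypt_amendment). Since publish_deed ∨ not publish_deed is a tautology, O(encrypt_amendment) follows.
Premise 1 is O(publish_schedule → not encrypt_amendment); contrapositively O(encrypt_amendment → not publish_schedule). Since O(encrypt_amendment) holds, K gives O(not publish_schedule).
Premise 9, O(not register_contract → publish_schedule), contraposes to O(not publish_schedule → register_contract); with O(not publish_schedule) we get O(register_contract).
Premise 6 is O(not badge_in → not register_contract); contrapositively O(register_contract → badge_in). Since O(register_contract) holds, K gives O(badge_in).
The contrapositive of premise 2 (O(rotate_keys → not badge_in)) is O(badge_in → not rotate_keys), and O(badge_in) is already established, so O(not rotate_keys).
From O(not rotate_keys) and premise 8, O(not rotate_keys → reboot_node), we obtain O(reboot_node).
So O(reboot_node) holds — reboot_node is obligatory. None of the other listed options is made obligatory by any chain of premises.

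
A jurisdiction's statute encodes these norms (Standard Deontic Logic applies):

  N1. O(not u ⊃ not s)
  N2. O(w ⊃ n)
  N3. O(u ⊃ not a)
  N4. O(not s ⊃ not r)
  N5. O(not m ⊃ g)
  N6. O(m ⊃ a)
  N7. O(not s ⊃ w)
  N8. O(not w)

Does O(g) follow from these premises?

Premise 8 gives O(not w).
Premise 7, O(not s ⊃ w), contraposes to O(not w ⊃ s); with O(not w) we get O(s).
The contrapositive of premise 1 (O(not u ⊃ not s)) is O(s ⊃ u), and O(s) is already established, so O(u).
From O(u) and premise 3, O(u ⊃ not a), we obtain O(not a).
The contrapositive of premise 6 (O(m ⊃ a)) is O(not a ⊃ not m), and O(not a) is already established, so O(not m).
With premise 5, O(not m ⊃ g), the K-axiom yields O(g).
Premises 2, 4 do not contribute to this derivation.
So O(g) follows.

Yes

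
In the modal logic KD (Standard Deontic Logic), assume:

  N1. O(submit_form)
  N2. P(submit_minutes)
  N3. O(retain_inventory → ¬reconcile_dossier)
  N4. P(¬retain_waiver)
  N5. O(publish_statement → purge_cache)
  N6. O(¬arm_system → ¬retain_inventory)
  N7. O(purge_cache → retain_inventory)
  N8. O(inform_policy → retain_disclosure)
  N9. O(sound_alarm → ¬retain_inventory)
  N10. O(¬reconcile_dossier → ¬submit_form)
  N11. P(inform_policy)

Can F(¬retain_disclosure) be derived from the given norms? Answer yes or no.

No

Premise 8 is O(inform_policy → retain_disclosure), but O(inform_policy) is not derivable from the premises (the permission P(inform_policy) asserts only ¬O(¬inform_policy), not O(inform_policy)), so it does not yield O(retain_disclosure).
No other premise forces O(retain_disclosure). An ideal world satisfying every premise can still have ¬retain_disclosure true, so F(¬retain_disclosure) is not derivable.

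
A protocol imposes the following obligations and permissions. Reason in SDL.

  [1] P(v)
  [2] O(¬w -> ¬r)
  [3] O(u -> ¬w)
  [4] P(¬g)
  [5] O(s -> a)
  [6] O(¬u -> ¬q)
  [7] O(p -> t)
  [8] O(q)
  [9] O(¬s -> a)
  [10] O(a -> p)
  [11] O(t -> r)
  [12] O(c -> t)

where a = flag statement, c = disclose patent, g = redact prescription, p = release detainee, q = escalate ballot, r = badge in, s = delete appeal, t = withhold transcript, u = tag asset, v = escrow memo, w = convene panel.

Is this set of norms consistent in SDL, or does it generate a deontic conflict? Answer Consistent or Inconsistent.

Premises 9 and 5 are O(¬s -> a) and O(s -> a); every ideal world satisfies ¬s or s, so in either case a holds — hence O(a).
Premise 10 is O(a -> p); since O(a), deontic closure gives O(p).
Premise 7 is O(p -> t); since O(p), deontic closure gives O(t).
With premise 11, O(t -> r), the K-axiom yields O(r).
Premise 2 is O(¬w -> ¬r); contrapositively O(r -> w). Since O(r) holds, K gives O(w).
Premise 3 is O(u -> ¬w); contrapositively O(w -> ¬u). Since O(w) holds, K gives O(¬u).
Applying K to premise 6 (O(¬u -> ¬q)) and O(¬u) yields O(¬q).
But premise 8 directly asserts O(q).
We now have both O(¬q) and O(q) — q is simultaneously obligatory and forbidden, violating the D-axiom.

Inconsistent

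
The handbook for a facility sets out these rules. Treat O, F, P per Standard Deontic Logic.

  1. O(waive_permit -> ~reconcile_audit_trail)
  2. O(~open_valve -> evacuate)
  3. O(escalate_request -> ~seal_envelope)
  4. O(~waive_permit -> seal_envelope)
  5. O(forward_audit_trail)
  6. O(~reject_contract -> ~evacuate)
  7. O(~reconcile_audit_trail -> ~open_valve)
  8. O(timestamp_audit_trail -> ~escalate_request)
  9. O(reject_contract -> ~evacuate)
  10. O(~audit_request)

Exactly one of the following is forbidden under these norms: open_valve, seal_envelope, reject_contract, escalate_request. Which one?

escalate_request

Premises 6 and 9 are O(~reject_contract -> ~evacuate) and O(reject_contract -> ~evacuate); every ideal world satisfies ~reject_contract or reject_contract, so in either case ~evacuate holds — hence O(~evacuate).
The contrapositive of premise 2 (O(~open_valve -> evacuate)) is O(~evacuate -> open_valve), and O(~evacuate) is already established, so O(open_valve).
The contrapositive of premise 7 (O(~reconcile_audit_trail -> ~open_valve)) is O(open_valve -> reconcile_audit_trail), and O(open_valve) is already established, so O(reconcile_audit_trail).
Premise 1, O(waive_permit -> ~reconcile_audit_trail), contraposes to O(reconcile_audit_trail -> ~waive_permit); with O(reconcile_audit_trail) we get O(~waive_permit).
From O(~waive_permit) and premise 4, O(~waive_permit -> seal_envelope), we obtain O(seal_envelope).
The contrapositive of premise 3 (O(escalate_request -> ~seal_envelope)) is O(seal_envelope -> ~escalate_request), and O(seal_envelope) is already established, so O(~escalate_request).
So O(~escalate_request) holds, i.e. escalate_request is forbidden. None of the other listed options is forbidden under the premises.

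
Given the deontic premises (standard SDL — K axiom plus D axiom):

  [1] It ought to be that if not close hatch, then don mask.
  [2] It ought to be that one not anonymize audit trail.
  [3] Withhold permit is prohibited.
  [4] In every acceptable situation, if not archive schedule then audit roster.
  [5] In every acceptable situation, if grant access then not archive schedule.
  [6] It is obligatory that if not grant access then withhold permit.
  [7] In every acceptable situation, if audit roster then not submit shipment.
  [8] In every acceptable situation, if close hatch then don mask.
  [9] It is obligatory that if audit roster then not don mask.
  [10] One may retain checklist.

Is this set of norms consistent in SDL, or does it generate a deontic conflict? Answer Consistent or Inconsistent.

Inconsistent

By case analysis on close_hatch: premise 8 gives O(close_hatch → don_mask) and premise 1 gives O(¬close_hatch → don_mask), so O(don_mask) either way.
The contrapositive of premise 9 (O(audit_roster → ¬don_mask)) is O(don_mask → ¬audit_roster), and O(don_mask) is already established, so O(¬audit_roster).
The contrapositive of premise 4 (O(¬archive_schedule → audit_roster)) is O(¬audit_roster → archive_schedule), and O(¬audit_roster) is already established, so O(archive_schedule).
Premise 5 is O(grant_access → ¬archive_schedule); contrapositively O(archive_schedule → ¬grant_access). Since O(archive_schedule) holds, K gives O(¬grant_access).
Applying K to premise 6 (O(¬grant_access → withhold_permit)) and O(¬grant_access) yields O(withhold_permit).
Yet premise 3 is F(withhold_permit), i.e. O(¬withhold_permit).
We now have both O(withhold_permit) and O(¬withhold_permit) — withhold_permit is simultaneously obligatory and forbidden, violating the D-axiom.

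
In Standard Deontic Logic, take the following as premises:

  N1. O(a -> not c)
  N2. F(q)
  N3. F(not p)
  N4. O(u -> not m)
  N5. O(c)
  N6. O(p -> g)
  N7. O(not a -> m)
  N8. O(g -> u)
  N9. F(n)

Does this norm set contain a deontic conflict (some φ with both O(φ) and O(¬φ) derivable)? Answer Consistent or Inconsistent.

Inconsistent

Premise 5 gives O(c).
Premise 1, O(a -> not c), contraposes to O(c -> not a); with O(c) we get O(not a).
Premise 7 is O(not a -> m); since O(not a), deontic closure gives O(m).
Premise 4, O(u -> not m), contraposes to O(m -> not u); with O(m) we get O(not u).
The contrapositive of premise 8 (O(g -> u)) is O(not u -> not g), and O(not u) is already established, so O(not g).
The contrapositive of premise 6 (O(p -> g)) is O(not g -> not p), and O(not g) is already established, so O(not p).
But premise 3, F(not p), means O(p).
We now have both O(not p) and O(p) — p is simultaneously obligatory and forbidden, violating the D-axiom.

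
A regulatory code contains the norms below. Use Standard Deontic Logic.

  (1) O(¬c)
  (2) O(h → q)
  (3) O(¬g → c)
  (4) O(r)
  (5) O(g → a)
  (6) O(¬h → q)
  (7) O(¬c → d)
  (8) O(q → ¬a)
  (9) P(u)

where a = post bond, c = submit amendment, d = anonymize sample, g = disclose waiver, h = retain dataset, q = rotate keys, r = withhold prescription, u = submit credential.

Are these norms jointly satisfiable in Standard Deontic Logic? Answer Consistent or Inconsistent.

By case analysis on h: premise 2 gives O(h → q) and premise 6 gives O(¬h → q), so O(q) either way.
With premise 8, O(q → ¬a), the K-axiom yields O(¬a).
Premise 5, O(g → a), contraposes to O(¬a → ¬g); with O(¬a) we get O(¬g).
Premise 3 is O(¬g → c); since O(¬g), deontic closure gives O(c).
However, premise 1 gives O(¬c).
We now have both O(c) and O(¬c) — c is simultaneously obligatory and forbidden, violating the D-axiom.

Inconsistent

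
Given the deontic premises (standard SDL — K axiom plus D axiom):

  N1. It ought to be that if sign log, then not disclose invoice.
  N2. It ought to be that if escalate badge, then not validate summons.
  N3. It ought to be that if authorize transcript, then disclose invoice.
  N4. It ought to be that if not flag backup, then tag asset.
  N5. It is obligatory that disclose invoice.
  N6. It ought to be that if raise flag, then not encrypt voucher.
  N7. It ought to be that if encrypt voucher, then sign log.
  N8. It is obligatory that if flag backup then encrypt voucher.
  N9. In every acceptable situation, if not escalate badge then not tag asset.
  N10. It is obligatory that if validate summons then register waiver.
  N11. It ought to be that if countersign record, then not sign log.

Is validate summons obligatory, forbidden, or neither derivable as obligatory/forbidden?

Forbidden

Premise 5 states O(disclose_invoice) outright.
Premise 1 is O(sign_log → ¬disclose_invoice); contrapositively O(disclose_invoice → ¬sign_log). Since O(disclose_invoice) holds, K gives O(¬sign_log).
The contrapositive of premise 7 (O(encrypt_voucher → sign_log)) is O(¬sign_log → ¬encrypt_voucher), and O(¬sign_log) is already established, so O(¬encrypt_voucher).
The contrapositive of premise 8 (O(flag_backup → encrypt_voucher)) is O(¬encrypt_voucher → ¬flag_backup), and O(¬encrypt_voucher) is already established, so O(¬flag_backup).
From O(¬flag_backup) and premise 4, O(¬flag_backup → tag_asset), we obtain O(tag_asset).
Premise 9, O(¬escalate_badge → ¬tag_asset), contraposes to O(tag_asset → escalate_badge); with O(tag_asset) we get O(escalate_badge).
Applying K to premise 2 (O(escalate_badge → ¬validate_summons)) and O(escalate_badge) yields O(¬validate_summons).
Premises 3, 6, 10, 11 do not contribute to this derivation.
Thus O(¬validate_summons), which is F(validate_summons): validate_summons is forbidden.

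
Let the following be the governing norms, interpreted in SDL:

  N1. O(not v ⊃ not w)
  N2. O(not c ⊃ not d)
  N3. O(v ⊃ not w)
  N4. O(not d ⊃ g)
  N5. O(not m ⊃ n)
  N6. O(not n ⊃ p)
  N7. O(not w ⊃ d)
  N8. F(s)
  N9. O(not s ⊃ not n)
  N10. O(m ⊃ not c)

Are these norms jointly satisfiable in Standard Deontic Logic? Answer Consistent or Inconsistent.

By case analysis on v: premise 3 gives O(v ⊃ not w) and premise 1 gives O(not v ⊃ not w), so O(not w) either way.
Premise 7 is O(not w ⊃ d); since O(not w), deontic closure gives O(d).
Premise 2, O(not c ⊃ not d), contraposes to O(d ⊃ c); with O(d) we get O(c).
The contrapositive of premise 10 (O(m ⊃ not c)) is O(c ⊃ not m), and O(c) is already established, so O(not m).
With premise 5, O(not m ⊃ n), the K-axiom yields O(n).
The contrapositive of premise 9 (O(not s ⊃ not n)) is O(n ⊃ s), and O(n) is already established, so O(s).
However, F(s) at premise 8 amounts to O(not s).
We now have both O(s) and O(not s) — s is simultaneously obligatory and forbidden, violating the D-axiom.

Inconsistent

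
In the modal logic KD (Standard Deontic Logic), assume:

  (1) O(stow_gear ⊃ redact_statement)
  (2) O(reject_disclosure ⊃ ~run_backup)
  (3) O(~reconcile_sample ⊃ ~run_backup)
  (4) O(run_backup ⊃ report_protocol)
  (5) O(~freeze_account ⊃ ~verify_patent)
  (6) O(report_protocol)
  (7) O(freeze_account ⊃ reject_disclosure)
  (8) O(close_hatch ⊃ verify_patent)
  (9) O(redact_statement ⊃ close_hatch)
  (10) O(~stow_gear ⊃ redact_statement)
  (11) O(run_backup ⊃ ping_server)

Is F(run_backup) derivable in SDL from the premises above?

Yes

Premises 10 and 1 cover both cases: O(~stow_gear ⊃ redact_statement) and O(stow_gear ⊃ redact_statement). Since ~stow_gear ∨ stow_gear is a tautology, O(redact_statement) follows.
Applying K to premise 9 (O(redact_statement ⊃ close_hatch)) and O(redact_statement) yields O(close_hatch).
Applying K to premise 8 (O(close_hatch ⊃ verify_patent)) and O(close_hatch) yields O(verify_patent).
The contrapositive of premise 5 (O(~freeze_account ⊃ ~verify_patent)) is O(verify_patent ⊃ freeze_account), and O(verify_patent) is already established, so O(freeze_account).
With premise 7, O(freeze_account ⊃ reject_disclosure), the K-axiom yields O(reject_disclosure).
Premise 2 is O(reject_disclosure ⊃ ~run_backup); since O(reject_disclosure), deontic closure gives O(~run_backup).
Premises 3, 4, 6, 11 do not contribute to this derivation.
So O(~run_backup) holds, i.e. F(run_backup). The claim follows.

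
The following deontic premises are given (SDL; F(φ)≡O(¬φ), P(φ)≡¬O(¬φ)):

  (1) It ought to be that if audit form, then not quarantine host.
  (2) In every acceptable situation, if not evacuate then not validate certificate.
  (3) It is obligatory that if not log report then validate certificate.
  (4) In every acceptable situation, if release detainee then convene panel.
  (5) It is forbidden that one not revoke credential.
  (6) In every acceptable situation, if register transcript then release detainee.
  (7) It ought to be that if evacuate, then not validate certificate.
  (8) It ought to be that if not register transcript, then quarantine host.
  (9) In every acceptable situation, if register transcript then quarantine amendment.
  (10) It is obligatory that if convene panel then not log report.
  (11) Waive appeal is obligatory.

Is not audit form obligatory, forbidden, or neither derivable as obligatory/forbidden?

Premises 2 and 7 cover both cases: O(¬evacuate → ¬validate_certificate) and O(evacuate → ¬validate_certificate). Since ¬evacuate ∨ evacuate is a tautology, O(¬validate_certificate) follows.
The contrapositive of premise 3 (O(¬log_report → validate_certificate)) is O(¬validate_certificate → log_report), and O(¬validate_certificate) is already established, so O(log_report).
Premise 10 is O(convene_panel → ¬log_report); contrapositively O(log_report → ¬convene_panel). Since O(log_report) holds, K gives O(¬convene_panel).
Premise 4 is O(release_detainee → convene_panel); contrapositively O(¬convene_panel → ¬release_detainee). Since O(¬convene_panel) holds, K gives O(¬release_detainee).
Premise 6, O(register_transcript → release_detainee), contraposes to O(¬release_detainee → ¬register_transcript); with O(¬release_detainee) we get O(¬register_transcript).
From O(¬register_transcript) and premise 8, O(¬register_transcript → quarantine_host), we obtain O(quarantine_host).
Premise 1 is O(audit_form → ¬quarantine_host); contrapositively O(quarantine_host → ¬audit_form). Since O(quarantine_host) holds, K gives O(¬audit_form).
Premises 5, 9, 11 do not contribute to this derivation.
Hence ¬audit_form is obligatory.

Obligatory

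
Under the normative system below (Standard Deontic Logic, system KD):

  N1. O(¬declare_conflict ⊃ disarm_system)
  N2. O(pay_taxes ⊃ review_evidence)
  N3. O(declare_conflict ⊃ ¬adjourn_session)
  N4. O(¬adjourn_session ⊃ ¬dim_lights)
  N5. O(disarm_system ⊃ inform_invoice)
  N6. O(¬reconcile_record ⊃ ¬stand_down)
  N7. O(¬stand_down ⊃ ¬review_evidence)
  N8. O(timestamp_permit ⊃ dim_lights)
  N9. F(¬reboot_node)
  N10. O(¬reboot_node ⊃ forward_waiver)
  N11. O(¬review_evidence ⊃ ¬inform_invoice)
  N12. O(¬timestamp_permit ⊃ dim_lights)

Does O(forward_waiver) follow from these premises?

No

Premise 10 is O(¬reboot_node ⊃ forward_waiver), but O(¬reboot_node) is not derivable from the premises, so it does not yield O(forward_waiver).
No other premise forces O(forward_waiver). An ideal world satisfying every premise can still have forward_waiver false, so O(forward_waiver) is not derivable.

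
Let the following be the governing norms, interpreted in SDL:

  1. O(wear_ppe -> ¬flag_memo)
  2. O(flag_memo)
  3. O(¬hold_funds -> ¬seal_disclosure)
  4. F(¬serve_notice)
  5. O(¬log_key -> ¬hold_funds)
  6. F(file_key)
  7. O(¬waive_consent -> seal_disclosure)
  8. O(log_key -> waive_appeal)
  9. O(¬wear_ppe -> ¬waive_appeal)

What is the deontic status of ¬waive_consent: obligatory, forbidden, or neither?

Forbidden

From premise 2 we have O(flag_memo).
Premise 1, O(wear_ppe -> ¬flag_memo), contraposes to O(flag_memo -> ¬wear_ppe); with O(flag_memo) we get O(¬wear_ppe).
From O(¬wear_ppe) and premise 9, O(¬wear_ppe -> ¬waive_appeal), we obtain O(¬waive_appeal).
Premise 8 is O(log_key -> waive_appeal); contrapositively O(¬waive_appeal -> ¬log_key). Since O(¬waive_appeal) holds, K gives O(¬log_key).
Applying K to premise 5 (O(¬log_key -> ¬hold_funds)) and O(¬log_key) yields O(¬hold_funds).
Premise 3 is O(¬hold_funds -> ¬seal_disclosure); since O(¬hold_funds), deontic closure gives O(¬seal_disclosure).
Premise 7 is O(¬waive_consent -> seal_disclosure); contrapositively O(¬seal_disclosure -> waive_consent). Since O(¬seal_disclosure) holds, K gives O(waive_consent).
Premises 4, 6 do not contribute to this derivation.
Thus O(waive_consent), which is F(¬waive_consent): ¬waive_consent is forbidden.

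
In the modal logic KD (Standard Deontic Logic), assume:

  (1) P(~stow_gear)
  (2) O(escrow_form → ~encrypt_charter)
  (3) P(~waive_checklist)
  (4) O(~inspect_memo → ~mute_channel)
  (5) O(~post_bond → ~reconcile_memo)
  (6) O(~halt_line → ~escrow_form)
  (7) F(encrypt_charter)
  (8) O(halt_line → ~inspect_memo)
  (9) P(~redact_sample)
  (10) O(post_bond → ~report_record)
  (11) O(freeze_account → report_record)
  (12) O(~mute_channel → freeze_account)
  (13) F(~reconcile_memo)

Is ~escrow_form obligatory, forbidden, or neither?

Premise 13, F(~reconcile_memo), is equivalent to O(reconcile_memo).
Premise 5, O(~post_bond → ~reconcile_memo), contraposes to O(reconcile_memo → post_bond); with O(reconcile_memo) we get O(post_bond).
From O(post_bond) and premise 10, O(post_bond → ~report_record), we obtain O(~report_record).
Premise 11 is O(freeze_account → report_record); contrapositively O(~report_record → ~freeze_account). Since O(~report_record) holds, K gives O(~freeze_account).
The contrapositive of premise 12 (O(~mute_channel → freeze_account)) is O(~freeze_account → mute_channel), and O(~freeze_account) is already established, so O(mute_channel).
Premise 4 is O(~inspect_memo → ~mute_channel); contrapositively O(mute_channel → inspect_memo). Since O(mute_channel) holds, K gives O(inspect_memo).
Premise 8 is O(halt_line → ~inspect_memo); contrapositively O(inspect_memo → ~halt_line). Since O(inspect_memo) holds, K gives O(~halt_line).
Applying K to premise 6 (O(~halt_line → ~escrow_form)) and O(~halt_line) yields O(~escrow_form).
Premises 1, 2, 3, 7, 9 do not contribute to this derivation.
Hence ~escrow_form is obligatory.

Obligatory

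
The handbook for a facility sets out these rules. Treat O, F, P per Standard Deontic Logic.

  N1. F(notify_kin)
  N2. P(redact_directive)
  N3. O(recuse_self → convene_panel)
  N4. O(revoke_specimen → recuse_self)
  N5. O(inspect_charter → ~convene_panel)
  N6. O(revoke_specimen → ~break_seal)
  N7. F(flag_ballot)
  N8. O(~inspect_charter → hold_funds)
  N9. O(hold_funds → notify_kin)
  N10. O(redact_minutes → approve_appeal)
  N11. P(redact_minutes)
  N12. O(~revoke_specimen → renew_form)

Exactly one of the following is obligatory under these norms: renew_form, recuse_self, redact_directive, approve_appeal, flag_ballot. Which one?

F(notify_kin) at premise 1 means O(~notify_kin).
The contrapositive of premise 9 (O(hold_funds → notify_kin)) is O(~notify_kin → ~hold_funds), and O(~notify_kin) is already established, so O(~hold_funds).
Premise 8 is O(~inspect_charter → hold_funds); contrapositively O(~hold_funds → inspect_charter). Since O(~hold_funds) holds, K gives O(inspect_charter).
Premise 5 is O(inspect_charter → ~convene_panel); since O(inspect_charter), deontic closure gives O(~convene_panel).
Premise 3, O(recuse_self → convene_panel), contraposes to O(~convene_panel → ~recuse_self); with O(~convene_panel) we get O(~recuse_self).
The contrapositive of premise 4 (O(revoke_specimen → recuse_self)) is O(~recuse_self → ~revoke_specimen), and O(~recuse_self) is already established, so O(~revoke_specimen).
With premise 12, O(~revoke_specimen → renew_form), the K-axiom yields O(renew_form).
So O(renew_form) holds — renew_form is obligatory. None of the other listed options is made obligatory by any chain of premises.

renew_form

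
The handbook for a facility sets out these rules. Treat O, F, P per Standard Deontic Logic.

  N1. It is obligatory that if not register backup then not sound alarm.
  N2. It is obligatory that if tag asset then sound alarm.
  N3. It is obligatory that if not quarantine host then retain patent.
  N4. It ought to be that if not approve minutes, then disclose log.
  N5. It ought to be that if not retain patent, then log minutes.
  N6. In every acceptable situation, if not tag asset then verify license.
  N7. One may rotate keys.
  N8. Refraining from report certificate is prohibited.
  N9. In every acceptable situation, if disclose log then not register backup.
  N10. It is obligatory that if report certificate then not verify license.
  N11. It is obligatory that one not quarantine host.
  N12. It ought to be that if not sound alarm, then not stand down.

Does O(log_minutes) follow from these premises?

No

Premise 5 is O(¬retain_patent → log_minutes), but O(¬retain_patent) is not derivable from the premises, so it does not yield O(log_minutes).
No other premise forces O(log_minutes). An ideal world satisfying every premise can still have log_minutes false, so O(log_minutes) is not derivable.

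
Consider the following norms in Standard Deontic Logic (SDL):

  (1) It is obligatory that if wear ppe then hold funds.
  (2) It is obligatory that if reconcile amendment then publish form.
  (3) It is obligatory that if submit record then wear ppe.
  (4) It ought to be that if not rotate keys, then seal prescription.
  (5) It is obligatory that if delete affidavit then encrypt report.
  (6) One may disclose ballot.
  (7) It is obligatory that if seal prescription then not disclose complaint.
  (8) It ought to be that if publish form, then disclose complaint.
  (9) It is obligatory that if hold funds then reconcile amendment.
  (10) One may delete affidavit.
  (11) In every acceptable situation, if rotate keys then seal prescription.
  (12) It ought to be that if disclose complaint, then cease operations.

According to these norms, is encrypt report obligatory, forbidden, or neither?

Premise 5 is O(delete_affidavit → encrypt_report), but O(delete_affidavit) is not derivable from the premises (the permission P(delete_affidavit) asserts only ¬O(¬delete_affidavit), not O(delete_affidavit)), so it does not yield O(encrypt_report).
No premise or chain of K-axiom applications forces O(encrypt_report), and none forces O(¬encrypt_report). So encrypt_report is neither obligatory nor forbidden under these norms.

Neither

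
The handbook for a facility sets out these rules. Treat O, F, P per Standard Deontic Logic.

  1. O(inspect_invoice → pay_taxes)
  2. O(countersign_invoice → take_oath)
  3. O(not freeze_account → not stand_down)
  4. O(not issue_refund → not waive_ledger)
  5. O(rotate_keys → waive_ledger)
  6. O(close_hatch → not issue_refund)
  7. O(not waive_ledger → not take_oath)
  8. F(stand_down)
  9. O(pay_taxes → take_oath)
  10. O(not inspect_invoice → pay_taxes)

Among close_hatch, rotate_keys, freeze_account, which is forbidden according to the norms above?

Premises 1 and 10 cover both cases: O(inspect_invoice → pay_taxes) and O(not inspect_invoice → pay_taxes). Since inspect_invoice ∨ not inspect_invoice is a tautology, O(pay_taxes) follows.
Applying K to premise 9 (O(pay_taxes → take_oath)) and O(pay_taxes) yields O(take_oath).
Premise 7, O(not waive_ledger → not take_oath), contraposes to O(take_oath → waive_ledger); with O(take_oath) we get O(waive_ledger).
Premise 4, O(not issue_refund → not waive_ledger), contraposes to O(waive_ledger → issue_refund); with O(waive_ledger) we get O(issue_refund).
Premise 6, O(close_hatch → not issue_refund), contraposes to O(issue_refund → not close_hatch); with O(issue_refund) we get O(not close_hatch).
So O(not close_hatch) holds, i.e. close_hatch is forbidden. None of the other listed options is forbidden under the premises.

close_hatch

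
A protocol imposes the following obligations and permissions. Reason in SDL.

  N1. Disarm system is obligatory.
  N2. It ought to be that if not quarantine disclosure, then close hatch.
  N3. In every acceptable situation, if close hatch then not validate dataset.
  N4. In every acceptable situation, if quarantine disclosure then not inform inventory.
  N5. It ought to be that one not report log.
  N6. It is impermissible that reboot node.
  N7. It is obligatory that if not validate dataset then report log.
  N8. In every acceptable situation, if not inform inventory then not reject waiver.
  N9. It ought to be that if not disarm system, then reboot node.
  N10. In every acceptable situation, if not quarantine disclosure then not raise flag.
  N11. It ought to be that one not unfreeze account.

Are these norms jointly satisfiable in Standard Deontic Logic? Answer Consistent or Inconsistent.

Premise 9 is O(¬disarm_system → reboot_node), but O(¬disarm_system) is not derivable from the premises, so it does not yield O(reboot_node).
So O(reboot_node) is not derivable, and the apparent clash with O(¬reboot_node) does not arise.
A world satisfying every obligation exists (e.g. close_hatch=false, disarm_system=true, inform_inventory=false, quarantine_disclosure=true, raise_flag=false, reboot_node=false, reject_waiver=false, report_log=false, unfreeze_account=false, validate_dataset=true); no atom is both obligatory and forbidden, so the set is consistent.

Consistent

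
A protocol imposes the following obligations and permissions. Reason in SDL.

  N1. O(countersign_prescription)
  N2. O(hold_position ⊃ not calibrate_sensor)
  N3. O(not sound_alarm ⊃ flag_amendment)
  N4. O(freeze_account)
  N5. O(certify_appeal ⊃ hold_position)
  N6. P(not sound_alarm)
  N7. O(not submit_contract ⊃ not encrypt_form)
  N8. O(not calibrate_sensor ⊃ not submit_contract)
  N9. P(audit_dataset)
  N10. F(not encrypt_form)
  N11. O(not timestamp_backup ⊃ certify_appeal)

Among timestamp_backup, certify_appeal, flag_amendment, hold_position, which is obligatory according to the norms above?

F(not encrypt_form) at premise 10 means O(encrypt_form).
Premise 7 is O(not submit_contract ⊃ not encrypt_form); contrapositively O(encrypt_form ⊃ submit_contract). Since O(encrypt_form) holds, K gives O(submit_contract).
Premise 8 is O(not calibrate_sensor ⊃ not submit_contract); contrapositively O(submit_contract ⊃ calibrate_sensor). Since O(submit_contract) holds, K gives O(calibrate_sensor).
The contrapositive of premise 2 (O(hold_position ⊃ not calibrate_sensor)) is O(calibrate_sensor ⊃ not hold_position), and O(calibrate_sensor) is already established, so O(not hold_position).
Premise 5, O(certify_appeal ⊃ hold_position), contraposes to O(not hold_position ⊃ not certify_appeal); with O(not hold_position) we get O(not certify_appeal).
The contrapositive of premise 11 (O(not timestamp_backup ⊃ certify_appeal)) is O(not certify_appeal ⊃ timestamp_backup), and O(not certify_appeal) is already established, so O(timestamp_backup).
So O(timestamp_backup) holds — timestamp_backup is obligatory. None of the other listed options is made obligatory by any chain of premises.

timestamp_backup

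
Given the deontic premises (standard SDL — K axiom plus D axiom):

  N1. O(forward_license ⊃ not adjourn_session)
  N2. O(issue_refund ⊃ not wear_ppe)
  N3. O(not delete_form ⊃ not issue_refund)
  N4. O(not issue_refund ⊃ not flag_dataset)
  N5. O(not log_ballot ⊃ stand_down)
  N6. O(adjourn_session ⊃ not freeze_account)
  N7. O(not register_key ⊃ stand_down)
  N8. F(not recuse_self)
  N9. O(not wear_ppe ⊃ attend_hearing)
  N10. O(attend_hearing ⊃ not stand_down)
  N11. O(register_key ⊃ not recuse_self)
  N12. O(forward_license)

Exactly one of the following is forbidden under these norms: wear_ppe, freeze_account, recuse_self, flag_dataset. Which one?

F(not recuse_self) at premise 8 means O(recuse_self).
Premise 11, O(register_key ⊃ not recuse_self), contraposes to O(recuse_self ⊃ not register_key); with O(recuse_self) we get O(not register_key).
Applying K to premise 7 (O(not register_key ⊃ stand_down)) and O(not register_key) yields O(stand_down).
Premise 10 is O(attend_hearing ⊃ not stand_down); contrapositively O(stand_down ⊃ not attend_hearing). Since O(stand_down) holds, K gives O(not attend_hearing).
Premise 9 is O(not wear_ppe ⊃ attend_hearing); contrapositively O(not attend_hearing ⊃ wear_ppe). Since O(not attend_hearing) holds, K gives O(wear_ppe).
The contrapositive of premise 2 (O(issue_refund ⊃ not wear_ppe)) is O(wear_ppe ⊃ not issue_refund), and O(wear_ppe) is already established, so O(not issue_refund).
With premise 4, O(not issue_refund ⊃ not flag_dataset), the K-axiom yields O(not flag_dataset).
So O(not flag_dataset) holds, i.e. flag_dataset is forbidden. None of the other listed options is forbidden under the premises.

flag_dataset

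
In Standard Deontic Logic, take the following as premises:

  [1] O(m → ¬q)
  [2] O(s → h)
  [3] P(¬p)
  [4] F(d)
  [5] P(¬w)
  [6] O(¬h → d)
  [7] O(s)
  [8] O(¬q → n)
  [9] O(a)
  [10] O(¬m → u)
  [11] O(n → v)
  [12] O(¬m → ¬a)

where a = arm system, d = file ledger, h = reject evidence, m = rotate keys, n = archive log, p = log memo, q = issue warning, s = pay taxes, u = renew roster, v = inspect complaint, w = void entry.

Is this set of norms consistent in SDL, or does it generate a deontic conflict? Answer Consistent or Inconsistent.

Consistent

Premise 6 is O(¬h → d), but O(¬h) is not derivable from the premises, so it does not yield O(d).
So O(d) is not derivable, and the apparent clash with O(¬d) does not arise.
A world satisfying every obligation exists (e.g. a=true, d=false, h=true, m=true, n=true, p=false, q=false, s=true, u=false, v=true, w=false); no atom is both obligatory and forbidden, so the set is consistent.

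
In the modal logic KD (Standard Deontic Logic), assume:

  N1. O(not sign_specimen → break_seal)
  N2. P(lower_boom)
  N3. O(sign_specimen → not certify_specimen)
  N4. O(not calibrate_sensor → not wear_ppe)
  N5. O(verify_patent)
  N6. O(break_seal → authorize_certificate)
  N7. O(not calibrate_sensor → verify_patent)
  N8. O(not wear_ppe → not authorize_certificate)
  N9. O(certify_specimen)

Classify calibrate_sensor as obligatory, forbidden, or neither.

Premise 9 states O(certify_specimen) outright.
The contrapositive of premise 3 (O(sign_specimen → not certify_specimen)) is O(certify_specimen → not sign_specimen), and O(certify_specimen) is already established, so O(not sign_specimen).
Premise 1 is O(not sign_specimen → break_seal); since O(not sign_specimen), deontic closure gives O(break_seal).
With premise 6, O(break_seal → authorize_certificate), the K-axiom yields O(authorize_certificate).
Premise 8 is O(not wear_ppe → not authorize_certificate); contrapositively O(authorize_certificate → wear_ppe). Since O(authorize_certificate) holds, K gives O(wear_ppe).
Premise 4 is O(not calibrate_sensor → not wear_ppe); contrapositively O(wear_ppe → calibrate_sensor). Since O(wear_ppe) holds, K gives O(calibrate_sensor).
Premises 2, 5, 7 do not contribute to this derivation.
Hence calibrate_sensor is obligatory.

Obligatory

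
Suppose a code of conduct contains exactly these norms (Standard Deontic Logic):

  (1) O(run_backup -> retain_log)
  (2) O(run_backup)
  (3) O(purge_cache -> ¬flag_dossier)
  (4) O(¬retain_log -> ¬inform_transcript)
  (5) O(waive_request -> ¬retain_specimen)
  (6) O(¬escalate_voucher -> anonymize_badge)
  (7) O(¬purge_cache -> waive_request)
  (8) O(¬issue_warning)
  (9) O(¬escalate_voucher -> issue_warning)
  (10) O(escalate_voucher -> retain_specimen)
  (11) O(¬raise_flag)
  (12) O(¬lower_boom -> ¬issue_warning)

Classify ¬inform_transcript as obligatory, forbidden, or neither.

Neither

Premise 4 is O(¬retain_log -> ¬inform_transcript), but O(¬retain_log) is not derivable from the premises, so it does not yield O(¬inform_transcript).
No premise or chain of K-axiom applications forces O(¬inform_transcript), and none forces O(inform_transcript). So ¬inform_transcript is neither obligatory nor forbidden under these norms.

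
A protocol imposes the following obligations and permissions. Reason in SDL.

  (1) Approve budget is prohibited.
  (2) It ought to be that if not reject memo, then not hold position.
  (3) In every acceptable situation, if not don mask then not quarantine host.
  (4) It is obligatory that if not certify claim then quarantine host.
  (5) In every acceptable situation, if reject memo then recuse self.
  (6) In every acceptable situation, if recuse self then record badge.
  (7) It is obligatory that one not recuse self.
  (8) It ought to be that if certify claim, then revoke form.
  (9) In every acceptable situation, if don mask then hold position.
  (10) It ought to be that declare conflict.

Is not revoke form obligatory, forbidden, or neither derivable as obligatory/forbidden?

Premise 7 states O(¬recuse_self) outright.
Premise 5 is O(reject_memo → recuse_self); contrapositively O(¬recuse_self → ¬reject_memo). Since O(¬recuse_self) holds, K gives O(¬reject_memo).
With premise 2, O(¬reject_memo → ¬hold_position), the K-axiom yields O(¬hold_position).
The contrapositive of premise 9 (O(don_mask → hold_position)) is O(¬hold_position → ¬don_mask), and O(¬hold_position) is already established, so O(¬don_mask).
From O(¬don_mask) and premise 3, O(¬don_mask → ¬quarantine_host), we obtain O(¬quarantine_host).
Premise 4 is O(¬certify_claim → quarantine_host); contrapositively O(¬quarantine_host → certify_claim). Since O(¬quarantine_host) holds, K gives O(certify_claim).
Premise 8 is O(certify_claim → revoke_form); since O(certify_claim), deontic closure gives O(revoke_form).
Premises 1, 6, 10 do not contribute to this derivation.
Thus O(revoke_form), which is F(¬revoke_form): ¬revoke_form is forbidden.

Forbidden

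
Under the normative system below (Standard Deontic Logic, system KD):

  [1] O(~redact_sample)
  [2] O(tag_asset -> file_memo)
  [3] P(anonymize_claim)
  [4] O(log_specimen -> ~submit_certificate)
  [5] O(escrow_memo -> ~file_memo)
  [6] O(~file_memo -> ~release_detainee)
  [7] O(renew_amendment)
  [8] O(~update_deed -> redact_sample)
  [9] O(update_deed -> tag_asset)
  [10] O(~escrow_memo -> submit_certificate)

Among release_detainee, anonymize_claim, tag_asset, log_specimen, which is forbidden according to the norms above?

log_specimen

Premise 1 states O(~redact_sample) outright.
Premise 8 is O(~update_deed -> redact_sample); contrapositively O(~redact_sample -> update_deed). Since O(~redact_sample) holds, K gives O(update_deed).
From O(update_deed) and premise 9, O(update_deed -> tag_asset), we obtain O(tag_asset).
Premise 2 is O(tag_asset -> file_memo); since O(tag_asset), deontic closure gives O(file_memo).
Premise 5, O(escrow_memo -> ~file_memo), contraposes to O(file_memo -> ~escrow_memo); with O(file_memo) we get O(~escrow_memo).
Applying K to premise 10 (O(~escrow_memo -> submit_certificate)) and O(~escrow_memo) yields O(submit_certificate).
Premise 4, O(log_specimen -> ~submit_certificate), contraposes to O(submit_certificate -> ~log_specimen); with O(submit_certificate) we get O(~log_specimen).
So O(~log_specimen) holds, i.e. log_specimen is forbidden. None of the other listed options is forbidden under the premises.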